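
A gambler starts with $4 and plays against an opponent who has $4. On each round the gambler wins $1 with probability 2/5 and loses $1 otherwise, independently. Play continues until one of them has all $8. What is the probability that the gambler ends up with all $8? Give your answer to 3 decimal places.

Let r = q/p = (3/5)/(2/5) = 3/2. The recurrence P(i) = p·P(i+1) + q·P(i−1) with P(0)=0, P(8)=1 gives P(i) = (1 − r^i)/(1 − r^8).
P(4) = (1 − (3/2)^4) / (1 − (3/2)^8) = 16/97 ≈ 0.165.

0.165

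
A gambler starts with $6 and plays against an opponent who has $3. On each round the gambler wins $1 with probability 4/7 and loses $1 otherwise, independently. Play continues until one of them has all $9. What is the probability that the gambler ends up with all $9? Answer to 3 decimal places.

0.889

Let r = q/p = (3/7)/(4/7) = 3/4. The recurrence P(i) = p·P(i+1) + q·P(i−1) with P(0)=0, P(9)=1 gives P(i) = (1 − r^i)/(1 − r^9).
P(6) = (1 − (3/4)^6) / (1 − (3/4)^9) = 5824/6553 ≈ 0.889.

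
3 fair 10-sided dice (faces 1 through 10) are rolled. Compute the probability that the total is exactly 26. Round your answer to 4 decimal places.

0.0150

There are 10^3 = 1000 equally likely outcomes.
The number of ordered 3-tuples from {1,…,10} summing to 26 is 15.
P(sum = 26) = 15/1000 = 3/200 ≈ 0.0150.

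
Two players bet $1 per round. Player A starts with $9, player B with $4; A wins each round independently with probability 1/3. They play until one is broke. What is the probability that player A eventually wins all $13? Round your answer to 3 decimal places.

Let r = q/p = (2/3)/(1/3) = 2. The recurrence P(i) = p·P(i+1) + q·P(i−1) with P(0)=0, P(13)=1 gives P(i) = (1 − r^i)/(1 − r^13).
P(9) = (1 − (2)^9) / (1 − (2)^13) = 511/8191 ≈ 0.062.

0.062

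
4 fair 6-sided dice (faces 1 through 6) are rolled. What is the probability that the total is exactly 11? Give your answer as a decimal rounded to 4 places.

There are 6^4 = 1296 equally likely outcomes.
The number of ordered 4-tuples from {1,…,6} summing to 11 is 104.
P(sum = 11) = 104/1296 = 13/162 ≈ 0.0802.

0.0802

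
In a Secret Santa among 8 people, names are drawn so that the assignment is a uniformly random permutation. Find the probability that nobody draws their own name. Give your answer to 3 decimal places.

0.368

This is the derangement probability: permutations of 8 with no fixed point.
D(8) = 8! · (1 − 1/1! + 1/2! − ··· + (−1)^8/8!) = 14833.
P = 14833/40320 = 2119/5760 ≈ 0.368.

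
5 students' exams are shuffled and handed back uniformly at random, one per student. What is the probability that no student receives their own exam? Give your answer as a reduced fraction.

11/30

This is the derangement probability: permutations of 5 with no fixed point.
D(5) = 5! · (1 − 1/1! + 1/2! − ··· + (−1)^5/5!) = 44.
P = 44/120 = 11/30.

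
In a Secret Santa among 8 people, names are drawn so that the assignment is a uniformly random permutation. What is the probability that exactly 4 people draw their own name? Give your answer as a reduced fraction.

Choose which 4 of the 8 are fixed: C(8,4) = 70 ways.
The remaining 4 must have no fixed point: D(4) = 9.
P = 70·9/40320 = 1/64.

1/64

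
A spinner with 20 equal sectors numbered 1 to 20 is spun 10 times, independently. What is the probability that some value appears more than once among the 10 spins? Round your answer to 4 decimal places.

0.9345

P(all 10 different) = 20/20 · 19/20 · ··· · 11/20 ≈ 0.0655.
P(at least two equal) = 1 − 0.0655 = 0.9345.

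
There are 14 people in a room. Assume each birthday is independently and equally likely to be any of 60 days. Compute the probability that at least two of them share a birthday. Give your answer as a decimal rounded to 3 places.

It's easier to compute the probability that all 14 are distinct.
P(all distinct) = 60/60 · 59/60 · ··· · 47/60 ≈ 0.193.
So the probability of at least one match is 1 − 0.193 = 0.807.

0.807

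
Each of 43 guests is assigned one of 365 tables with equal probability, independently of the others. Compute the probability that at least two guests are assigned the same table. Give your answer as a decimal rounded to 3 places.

0.924

It's easier to compute the probability that all 43 are distinct.
P(all distinct) = 365/365 · 364/365 · ··· · 323/365 ≈ 0.076.
So the probability of at least one match is 1 − 0.076 = 0.924.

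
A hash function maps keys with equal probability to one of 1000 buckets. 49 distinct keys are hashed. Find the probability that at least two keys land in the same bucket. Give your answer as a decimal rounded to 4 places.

0.6974

It's easier to compute the probability that all 49 are distinct.
P(all distinct) = 1000/1000 · 999/1000 · ··· · 952/1000 ≈ 0.3026.
So the probability of at least one match is 1 − 0.3026 = 0.6974.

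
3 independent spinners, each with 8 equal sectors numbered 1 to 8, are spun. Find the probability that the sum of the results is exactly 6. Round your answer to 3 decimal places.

0.020

There are 8^3 = 512 equally likely outcomes.
The number of ordered 3-tuples from {1,…,8} summing to 6 is 10.
P(sum = 6) = 10/512 = 5/256 ≈ 0.020.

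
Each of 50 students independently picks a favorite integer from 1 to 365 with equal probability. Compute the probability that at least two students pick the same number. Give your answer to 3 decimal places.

It's easier to compute the probability that all 50 are distinct.
P(all distinct) = 365/365 · 364/365 · ··· · 316/365 ≈ 0.030.
So the probability of at least one match is 1 − 0.030 = 0.970.

0.970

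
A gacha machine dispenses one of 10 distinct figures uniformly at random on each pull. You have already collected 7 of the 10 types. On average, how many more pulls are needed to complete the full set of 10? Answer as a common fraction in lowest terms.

Starting from 7 distinct types, each trial gives a new one with probability (10−i)/10 when i types are held, so the wait for the next new type is 10/(10−i).
E = 10/3 + 10/2 + 10/1 = 55/3.

55/3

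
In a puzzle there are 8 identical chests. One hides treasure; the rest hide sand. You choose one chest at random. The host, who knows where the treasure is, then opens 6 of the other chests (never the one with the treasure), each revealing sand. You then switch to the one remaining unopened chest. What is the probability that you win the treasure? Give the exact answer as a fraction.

Your original chest holds the treasure with probability 1/8, so the other 7 collectively hold it with probability 7/8.
The host can always find 6 empty chests to open, so the reveals don't change that 7/8; it is now spread over the 1 remaining unopened chest.
P(win by switching) = (7/8) · (1/1) = 7/8.

7/8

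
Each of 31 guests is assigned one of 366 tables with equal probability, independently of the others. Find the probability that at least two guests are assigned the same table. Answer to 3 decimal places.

0.729

It's easier to compute the probability that all 31 are distinct.
P(all distinct) = 366/366 · 365/366 · ··· · 336/366 ≈ 0.271.
So the probability of at least one match is 1 − 0.271 = 0.729.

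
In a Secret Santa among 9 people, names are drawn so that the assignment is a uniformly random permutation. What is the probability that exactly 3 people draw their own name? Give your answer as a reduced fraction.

Choose which 3 of the 9 are fixed: C(9,3) = 84 ways.
The remaining 6 must have no fixed point: D(6) = 265.
P = 84·265/362880 = 53/864.

53/864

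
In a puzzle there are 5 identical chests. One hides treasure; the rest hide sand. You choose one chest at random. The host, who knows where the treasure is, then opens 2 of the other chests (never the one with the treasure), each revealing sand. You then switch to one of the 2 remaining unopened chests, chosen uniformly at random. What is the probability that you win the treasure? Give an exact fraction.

Your original chest holds the treasure with probability 1/5, so the other 4 collectively hold it with probability 4/5.
The host can always find 2 empty chests to open, so the reveals don't change that 4/5; it is now spread over the 2 remaining unopened chests.
P(win by switching) = (4/5) · (1/2) = 2/5.

2/5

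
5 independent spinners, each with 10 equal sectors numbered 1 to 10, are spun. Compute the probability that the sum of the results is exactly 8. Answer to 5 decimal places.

0.00035

There are 10^5 = 100000 equally likely outcomes.
The number of ordered 5-tuples from {1,…,10} summing to 8 is 35.
P(sum = 8) = 35/100000 = 7/20000 ≈ 0.00035.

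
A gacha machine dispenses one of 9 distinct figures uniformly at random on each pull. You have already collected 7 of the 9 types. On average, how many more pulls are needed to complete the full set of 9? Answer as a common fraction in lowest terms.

27/2

Starting from 7 distinct types, each trial gives a new one with probability (9−i)/9 when i types are held, so the wait for the next new type is 9/(9−i).
E = 9/2 + 9/1 = 27/2.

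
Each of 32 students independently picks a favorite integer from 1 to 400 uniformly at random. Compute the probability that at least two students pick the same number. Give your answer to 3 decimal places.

0.720

It's easier to compute the probability that all 32 are distinct.
P(all distinct) = 400/400 · 399/400 · ··· · 369/400 ≈ 0.280.
So the probability of at least one match is 1 − 0.280 = 0.720.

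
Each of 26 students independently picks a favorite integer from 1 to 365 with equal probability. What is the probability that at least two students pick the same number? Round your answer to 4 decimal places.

It's easier to compute the probability that all 26 are distinct.
P(all distinct) = 365/365 · 364/365 · ··· · 340/365 ≈ 0.4018.
So the probability of at least one match is 1 − 0.4018 = 0.5982.

0.5982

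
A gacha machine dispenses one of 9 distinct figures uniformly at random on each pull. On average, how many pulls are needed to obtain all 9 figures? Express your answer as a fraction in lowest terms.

After i distinct types are collected, each trial gives a new one with probability (9−i)/9, so the expected wait for the next new type is 9/(9−i).
E = 9/9 + 9/8 + 9/7 + 9/6 + 9/5 + 9/4 + 9/3 + 9/2 + 9/1 = 7129/280.

7129/280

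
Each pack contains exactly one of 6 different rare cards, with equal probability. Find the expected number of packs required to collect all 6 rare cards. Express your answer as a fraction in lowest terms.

After i distinct types are collected, each trial gives a new one with probability (6−i)/6, so the expected wait for the next new type is 6/(6−i).
E = 6/6 + 6/5 + 6/4 + 6/3 + 6/2 + 6/1 = 147/10.

147/10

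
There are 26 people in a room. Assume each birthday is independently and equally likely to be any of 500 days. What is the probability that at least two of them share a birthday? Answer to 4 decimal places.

It's easier to compute the probability that all 26 are distinct.
P(all distinct) = 500/500 · 499/500 · ··· · 475/500 ≈ 0.5162.
So the probability of at least one match is 1 − 0.5162 = 0.4838.

0.4838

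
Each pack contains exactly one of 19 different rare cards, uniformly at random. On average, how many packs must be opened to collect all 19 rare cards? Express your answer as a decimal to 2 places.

67.41

After i distinct types are collected, each trial gives a new one with probability (19−i)/19, so the expected wait for the next new type is 19/(19−i).
E = 19/19 + 19/18 + 19/17 + 19/16 + 19/15 + 19/14 + 19/13 + 19/12 + 19/11 + 19/10 + 19/9 + 19/8 + 19/7 + 19/6 + 19/5 + 19/4 + 19/3 + 19/2 + 19/1 = 275295799/4084080 ≈ 67.41.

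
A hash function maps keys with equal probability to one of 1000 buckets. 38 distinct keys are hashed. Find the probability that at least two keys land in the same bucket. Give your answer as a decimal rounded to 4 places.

0.5093

It's easier to compute the probability that all 38 are distinct.
P(all distinct) = 1000/1000 · 999/1000 · ··· · 963/1000 ≈ 0.4907.
So the probability of at least one match is 1 − 0.4907 = 0.5093.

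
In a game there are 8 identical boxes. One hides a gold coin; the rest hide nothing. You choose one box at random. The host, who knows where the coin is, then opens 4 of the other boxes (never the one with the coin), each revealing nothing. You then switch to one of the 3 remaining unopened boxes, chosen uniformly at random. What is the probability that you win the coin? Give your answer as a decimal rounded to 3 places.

Your original box holds the coin with probability 1/8, so the other 7 collectively hold it with probability 7/8.
The host can always find 4 empty boxes to open, so the reveals don't change that 7/8; it is now spread over the 3 remaining unopened boxes.
P(win by switching) = (7/8) · (1/3) = 7/24 ≈ 0.292.

0.292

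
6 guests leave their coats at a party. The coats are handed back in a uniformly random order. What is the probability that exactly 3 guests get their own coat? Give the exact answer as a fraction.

Choose which 3 of the 6 are fixed: C(6,3) = 20 ways.
The remaining 3 must have no fixed point: D(3) = 2.
P = 20·2/720 = 1/18.

1/18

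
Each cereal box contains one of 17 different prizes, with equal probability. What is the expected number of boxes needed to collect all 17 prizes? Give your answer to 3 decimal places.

After i distinct types are collected, each trial gives a new one with probability (17−i)/17, so the expected wait for the next new type is 17/(17−i).
E = 17/17 + 17/16 + 17/15 + 17/14 + 17/13 + 17/12 + 17/11 + 17/10 + 17/9 + 17/8 + 17/7 + 17/6 + 17/5 + 17/4 + 17/3 + 17/2 + 17/1 = 42142223/720720 ≈ 58.472.

58.472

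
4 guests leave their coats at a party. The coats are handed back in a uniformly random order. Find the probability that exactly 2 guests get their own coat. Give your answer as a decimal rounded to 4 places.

0.2500

Choose which 2 of the 4 are fixed: C(4,2) = 6 ways.
The remaining 2 must have no fixed point: D(2) = 1.
P = 6·1/24 = 1/4 ≈ 0.2500.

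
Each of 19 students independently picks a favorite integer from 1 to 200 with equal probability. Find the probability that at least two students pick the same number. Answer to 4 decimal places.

It's easier to compute the probability that all 19 are distinct.
P(all distinct) = 200/200 · 199/200 · ··· · 182/200 ≈ 0.4137.
So the probability of at least one match is 1 − 0.4137 = 0.5863.

0.5863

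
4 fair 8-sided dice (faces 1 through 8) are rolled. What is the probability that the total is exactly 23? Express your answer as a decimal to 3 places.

There are 8^4 = 4096 equally likely outcomes.
The number of ordered 4-tuples from {1,…,8} summing to 23 is 204.
P(sum = 23) = 204/4096 = 51/1024 ≈ 0.050.

0.050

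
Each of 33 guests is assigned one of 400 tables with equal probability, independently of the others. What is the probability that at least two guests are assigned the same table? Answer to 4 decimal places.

0.7426

It's easier to compute the probability that all 33 are distinct.
P(all distinct) = 400/400 · 399/400 · ··· · 368/400 ≈ 0.2574.
So the probability of at least one match is 1 − 0.2574 = 0.7426.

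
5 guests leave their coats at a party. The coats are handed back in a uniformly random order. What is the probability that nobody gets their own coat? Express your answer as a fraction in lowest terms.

11/30

This is the derangement probability: permutations of 5 with no fixed point.
D(5) = 5! · (1 − 1/1! + 1/2! − ··· + (−1)^5/5!) = 44.
P = 44/120 = 11/30.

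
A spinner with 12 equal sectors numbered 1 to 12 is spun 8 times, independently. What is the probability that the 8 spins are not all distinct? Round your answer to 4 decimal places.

P(all 8 different) = 12/12 · 11/12 · ··· · 5/12 ≈ 0.0464.
P(at least two equal) = 1 − 0.0464 = 0.9536.

0.9536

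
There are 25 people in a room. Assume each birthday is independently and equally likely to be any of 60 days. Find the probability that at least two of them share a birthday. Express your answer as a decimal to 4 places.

It's easier to compute the probability that all 25 are distinct.
P(all distinct) = 60/60 · 59/60 · ··· · 36/60 ≈ 0.0028.
So the probability of at least one match is 1 − 0.0028 = 0.9972.

0.9972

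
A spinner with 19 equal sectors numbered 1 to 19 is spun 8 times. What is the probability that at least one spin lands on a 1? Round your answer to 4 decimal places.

P(no spin lands on a 1) = (18/19)^8 ≈ 0.6489.
P(at least one) = 1 − 0.6489 = 0.3511.

0.3511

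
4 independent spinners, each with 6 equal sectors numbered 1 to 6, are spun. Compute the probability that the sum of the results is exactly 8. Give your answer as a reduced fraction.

There are 6^4 = 1296 equally likely outcomes.
The number of ordered 4-tuples from {1,…,6} summing to 8 is 35.
P(sum = 8) = 35/1296.

35/1296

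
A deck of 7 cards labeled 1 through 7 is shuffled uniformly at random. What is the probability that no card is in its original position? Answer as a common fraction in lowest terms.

103/280

This is the derangement probability: permutations of 7 with no fixed point.
D(7) = 7! · (1 − 1/1! + 1/2! − ··· + (−1)^7/7!) = 1854.
P = 1854/5040 = 103/280.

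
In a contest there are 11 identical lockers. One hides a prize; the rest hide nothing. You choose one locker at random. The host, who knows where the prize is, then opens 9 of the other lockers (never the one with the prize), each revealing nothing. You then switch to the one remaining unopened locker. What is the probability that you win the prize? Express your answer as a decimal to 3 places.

0.909

Your original locker holds the prize with probability 1/11, so the other 10 collectively hold it with probability 10/11.
The host can always find 9 empty lockers to open, so the reveals don't change that 10/11; it is now spread over the 1 remaining unopened locker.
P(win by switching) = (10/11) · (1/1) = 10/11 ≈ 0.909.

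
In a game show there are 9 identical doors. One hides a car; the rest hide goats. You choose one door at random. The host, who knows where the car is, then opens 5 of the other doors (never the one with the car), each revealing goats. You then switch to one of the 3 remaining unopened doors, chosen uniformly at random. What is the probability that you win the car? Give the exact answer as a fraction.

8/27

Your original door holds the car with probability 1/9, so the other 8 collectively hold it with probability 8/9.
The host can always find 5 empty doors to open, so the reveals don't change that 8/9; it is now spread over the 3 remaining unopened doors.
P(win by switching) = (8/9) · (1/3) = 8/27.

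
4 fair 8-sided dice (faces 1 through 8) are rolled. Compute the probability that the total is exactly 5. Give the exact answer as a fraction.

1/1024

There are 8^4 = 4096 equally likely outcomes.
The number of ordered 4-tuples from {1,…,8} summing to 5 is 4.
P(sum = 5) = 4/4096 = 1/1024.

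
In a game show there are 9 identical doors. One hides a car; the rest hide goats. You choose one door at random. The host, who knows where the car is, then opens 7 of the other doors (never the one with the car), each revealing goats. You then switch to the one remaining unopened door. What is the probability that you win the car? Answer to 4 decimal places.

Your original door holds the car with probability 1/9, so the other 8 collectively hold it with probability 8/9.
The host can always find 7 empty doors to open, so the reveals don't change that 8/9; it is now spread over the 1 remaining unopened door.
P(win by switching) = (8/9) · (1/1) = 8/9 ≈ 0.8889.

0.8889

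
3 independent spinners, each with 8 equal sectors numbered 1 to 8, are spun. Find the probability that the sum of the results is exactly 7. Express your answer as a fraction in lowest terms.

15/512

There are 8^3 = 512 equally likely outcomes.
The number of ordered 3-tuples from {1,…,8} summing to 7 is 15.
P(sum = 7) = 15/512.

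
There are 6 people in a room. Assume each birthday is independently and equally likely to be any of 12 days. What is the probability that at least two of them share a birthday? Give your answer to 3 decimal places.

It's easier to compute the probability that all 6 are distinct.
P(all distinct) = 12/12 · 11/12 · ··· · 7/12 ≈ 0.223.
So the probability of at least one match is 1 − 0.223 = 0.777.

0.777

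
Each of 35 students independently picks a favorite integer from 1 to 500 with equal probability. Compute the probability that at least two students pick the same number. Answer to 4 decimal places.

It's easier to compute the probability that all 35 are distinct.
P(all distinct) = 500/500 · 499/500 · ··· · 466/500 ≈ 0.2957.
So the probability of at least one match is 1 − 0.2957 = 0.7043.

0.7043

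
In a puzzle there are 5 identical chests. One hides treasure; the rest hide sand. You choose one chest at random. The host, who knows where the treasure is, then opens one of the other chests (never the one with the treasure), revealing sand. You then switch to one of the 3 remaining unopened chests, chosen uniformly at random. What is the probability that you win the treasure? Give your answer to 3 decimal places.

0.267

Your original chest holds the treasure with probability 1/5, so the other 4 collectively hold it with probability 4/5.
The host can always find an empty chest to open, so this doesn't change that 4/5; it is now spread over the 3 remaining unopened chests.
P(win by switching) = (4/5) · (1/3) = 4/15 ≈ 0.267.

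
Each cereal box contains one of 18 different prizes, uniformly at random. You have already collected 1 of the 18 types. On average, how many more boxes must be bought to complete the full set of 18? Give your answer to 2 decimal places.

Starting from 1 distinct type, each trial gives a new one with probability (18−i)/18 when i types are held, so the wait for the next new type is 18/(18−i).
E = 18/17 + 18/16 + 18/15 + 18/14 + 18/13 + 18/12 + 18/11 + 18/10 + 18/9 + 18/8 + 18/7 + 18/6 + 18/5 + 18/4 + 18/3 + 18/2 + 18/1 = 42142223/680680 ≈ 61.91.

61.91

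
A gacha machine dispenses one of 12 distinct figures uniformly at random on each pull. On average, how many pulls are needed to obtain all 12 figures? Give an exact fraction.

After i distinct types are collected, each trial gives a new one with probability (12−i)/12, so the expected wait for the next new type is 12/(12−i).
E = 12/12 + 12/11 + 12/10 + 12/9 + 12/8 + 12/7 + 12/6 + 12/5 + 12/4 + 12/3 + 12/2 + 12/1 = 86021/2310.

86021/2310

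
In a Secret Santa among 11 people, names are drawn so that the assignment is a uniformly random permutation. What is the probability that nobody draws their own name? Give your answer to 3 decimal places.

This is the derangement probability: permutations of 11 with no fixed point.
D(11) = 11! · (1 − 1/1! + 1/2! − ··· + (−1)^11/11!) = 14684570.
P = 14684570/39916800 = 1468457/3991680 ≈ 0.368.

0.368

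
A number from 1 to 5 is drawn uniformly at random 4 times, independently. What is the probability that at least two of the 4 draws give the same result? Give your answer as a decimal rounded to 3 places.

0.808

P(all 4 different) = 5/5 · 4/5 · ··· · 2/5 ≈ 0.192.
P(at least two equal) = 1 − 0.192 = 0.808.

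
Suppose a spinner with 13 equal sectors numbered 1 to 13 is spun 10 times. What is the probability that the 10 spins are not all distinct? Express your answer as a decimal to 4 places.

0.9925

P(all 10 different) = 13/13 · 12/13 · ··· · 4/13 ≈ 0.0075.
P(at least two equal) = 1 − 0.0075 = 0.9925.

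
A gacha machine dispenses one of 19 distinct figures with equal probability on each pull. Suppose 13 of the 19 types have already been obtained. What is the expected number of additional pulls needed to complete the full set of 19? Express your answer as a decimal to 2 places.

Starting from 13 distinct types, each trial gives a new one with probability (19−i)/19 when i types are held, so the wait for the next new type is 19/(19−i).
E = 19/6 + 19/5 + 19/4 + 19/3 + 19/2 + 19/1 = 931/20 ≈ 46.55.

46.55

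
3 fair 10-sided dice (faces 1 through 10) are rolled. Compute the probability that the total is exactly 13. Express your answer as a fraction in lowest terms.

63/1000

There are 10^3 = 1000 equally likely outcomes.
The number of ordered 3-tuples from {1,…,10} summing to 13 is 63.
P(sum = 13) = 63/1000.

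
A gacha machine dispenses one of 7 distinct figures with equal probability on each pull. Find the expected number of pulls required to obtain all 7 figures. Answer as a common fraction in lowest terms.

363/20

After i distinct types are collected, each trial gives a new one with probability (7−i)/7, so the expected wait for the next new type is 7/(7−i).
E = 7/7 + 7/6 + 7/5 + 7/4 + 7/3 + 7/2 + 7/1 = 363/20.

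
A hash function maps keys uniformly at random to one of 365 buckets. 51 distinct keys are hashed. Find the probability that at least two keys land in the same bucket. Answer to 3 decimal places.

0.974

It's easier to compute the probability that all 51 are distinct.
P(all distinct) = 365/365 · 364/365 · ··· · 315/365 ≈ 0.026.
So the probability of at least one match is 1 − 0.026 = 0.974.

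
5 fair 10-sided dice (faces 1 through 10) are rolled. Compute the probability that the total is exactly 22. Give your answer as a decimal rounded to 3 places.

0.043

There are 10^5 = 100000 equally likely outcomes.
The number of ordered 5-tuples from {1,…,10} summing to 22 is 4335.
P(sum = 22) = 4335/100000 = 867/20000 ≈ 0.043.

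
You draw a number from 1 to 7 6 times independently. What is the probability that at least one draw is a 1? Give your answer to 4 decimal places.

0.6034

P(no draw is a 1) = (6/7)^6 ≈ 0.3966.
P(at least one) = 1 − 0.3966 = 0.6034.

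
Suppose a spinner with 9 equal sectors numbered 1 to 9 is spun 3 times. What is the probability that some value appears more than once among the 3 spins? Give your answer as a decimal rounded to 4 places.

P(all 3 different) = 9/9 · 8/9 · ··· · 7/9 ≈ 0.6914.
P(at least two equal) = 1 − 0.6914 = 0.3086.

0.3086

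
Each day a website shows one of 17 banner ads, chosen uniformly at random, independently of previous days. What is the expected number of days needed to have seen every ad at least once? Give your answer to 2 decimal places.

58.47

After i distinct types are collected, each trial gives a new one with probability (17−i)/17, so the expected wait for the next new type is 17/(17−i).
E = 17/17 + 17/16 + 17/15 + 17/14 + 17/13 + 17/12 + 17/11 + 17/10 + 17/9 + 17/8 + 17/7 + 17/6 + 17/5 + 17/4 + 17/3 + 17/2 + 17/1 = 42142223/720720 ≈ 58.47.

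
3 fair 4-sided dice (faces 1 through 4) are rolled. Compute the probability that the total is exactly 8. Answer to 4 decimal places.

0.1875

There are 4^3 = 64 equally likely outcomes.
The number of ordered 3-tuples from {1,…,4} summing to 8 is 12.
P(sum = 8) = 12/64 = 3/16 ≈ 0.1875.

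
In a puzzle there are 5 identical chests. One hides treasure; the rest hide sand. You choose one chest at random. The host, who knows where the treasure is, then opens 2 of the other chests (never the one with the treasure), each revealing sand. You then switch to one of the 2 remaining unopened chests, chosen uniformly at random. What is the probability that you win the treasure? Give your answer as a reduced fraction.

Your original chest holds the treasure with probability 1/5, so the other 4 collectively hold it with probability 4/5.
The host can always find 2 empty chests to open, so the reveals don't change that 4/5; it is now spread over the 2 remaining unopened chests.
P(win by switching) = (4/5) · (1/2) = 2/5.

2/5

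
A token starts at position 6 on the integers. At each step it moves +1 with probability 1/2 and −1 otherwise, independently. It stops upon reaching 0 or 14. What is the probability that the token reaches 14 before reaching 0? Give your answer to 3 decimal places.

0.429

With a fair step, P(i) = ½P(i−1) + ½P(i+1) with P(0)=0, P(14)=1 has the linear solution P(i) = i/14.
P(6) = 6/14 = 3/7 ≈ 0.429.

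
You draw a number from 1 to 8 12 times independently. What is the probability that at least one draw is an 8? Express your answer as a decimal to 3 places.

0.799

P(no draw is an 8) = (7/8)^12 ≈ 0.201.
P(at least one) = 1 − 0.201 = 0.799.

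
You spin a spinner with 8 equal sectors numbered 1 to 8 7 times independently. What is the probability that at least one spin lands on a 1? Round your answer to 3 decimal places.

P(no spin lands on a 1) = (7/8)^7 ≈ 0.393.
P(at least one) = 1 − 0.393 = 0.607.

0.607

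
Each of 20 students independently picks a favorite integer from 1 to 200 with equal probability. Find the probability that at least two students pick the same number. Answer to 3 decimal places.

It's easier to compute the probability that all 20 are distinct.
P(all distinct) = 200/200 · 199/200 · ··· · 181/200 ≈ 0.374.
So the probability of at least one match is 1 − 0.374 = 0.626.

0.626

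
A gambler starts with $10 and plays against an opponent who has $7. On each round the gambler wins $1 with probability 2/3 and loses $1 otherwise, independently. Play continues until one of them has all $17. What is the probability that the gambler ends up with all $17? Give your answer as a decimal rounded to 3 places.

Let r = q/p = (1/3)/(2/3) = 1/2. The recurrence P(i) = p·P(i+1) + q·P(i−1) with P(0)=0, P(17)=1 gives P(i) = (1 − r^i)/(1 − r^17).
P(10) = (1 − (1/2)^10) / (1 − (1/2)^17) = 130944/131071 ≈ 0.999.

0.999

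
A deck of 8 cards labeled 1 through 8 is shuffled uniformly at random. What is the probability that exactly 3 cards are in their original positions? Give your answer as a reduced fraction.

11/180

Choose which 3 of the 8 are fixed: C(8,3) = 56 ways.
The remaining 5 must have no fixed point: D(5) = 44.
P = 56·44/40320 = 11/180.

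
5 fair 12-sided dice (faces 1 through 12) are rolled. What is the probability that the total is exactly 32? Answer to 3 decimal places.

0.050

There are 12^5 = 248832 equally likely outcomes.
The number of ordered 5-tuples from {1,…,12} summing to 32 is 12435.
P(sum = 32) = 12435/248832 = 4145/82944 ≈ 0.050.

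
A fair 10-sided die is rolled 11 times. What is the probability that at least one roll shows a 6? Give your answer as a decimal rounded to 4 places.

0.6862

P(no roll shows a 6) = (9/10)^11 ≈ 0.3138.
P(at least one) = 1 − 0.3138 = 0.6862.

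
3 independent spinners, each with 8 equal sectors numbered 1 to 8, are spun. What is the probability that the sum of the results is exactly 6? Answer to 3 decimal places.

There are 8^3 = 512 equally likely outcomes.
The number of ordered 3-tuples from {1,…,8} summing to 6 is 10.
P(sum = 6) = 10/512 = 5/256 ≈ 0.020.

0.020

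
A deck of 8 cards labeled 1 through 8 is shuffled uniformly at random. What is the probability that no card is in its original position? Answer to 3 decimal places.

This is the derangement probability: permutations of 8 with no fixed point.
D(8) = 8! · (1 − 1/1! + 1/2! − ··· + (−1)^8/8!) = 14833.
P = 14833/40320 = 2119/5760 ≈ 0.368.

0.368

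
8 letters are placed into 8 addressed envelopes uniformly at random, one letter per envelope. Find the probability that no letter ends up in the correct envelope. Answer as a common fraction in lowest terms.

This is the derangement probability: permutations of 8 with no fixed point.
D(8) = 8! · (1 − 1/1! + 1/2! − ··· + (−1)^8/8!) = 14833.
P = 14833/40320 = 2119/5760.

2119/5760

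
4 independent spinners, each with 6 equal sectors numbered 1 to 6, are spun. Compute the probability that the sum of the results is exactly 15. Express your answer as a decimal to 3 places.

0.108

There are 6^4 = 1296 equally likely outcomes.
The number of ordered 4-tuples from {1,…,6} summing to 15 is 140.
P(sum = 15) = 140/1296 = 35/324 ≈ 0.108.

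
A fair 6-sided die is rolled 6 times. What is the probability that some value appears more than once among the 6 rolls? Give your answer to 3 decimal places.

P(all 6 different) = 6/6 · 5/6 · ··· · 1/6 ≈ 0.015.
P(at least two equal) = 1 − 0.015 = 0.985.

0.985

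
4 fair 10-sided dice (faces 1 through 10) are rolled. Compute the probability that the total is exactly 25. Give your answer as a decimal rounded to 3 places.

There are 10^4 = 10000 equally likely outcomes.
The number of ordered 4-tuples from {1,…,10} summing to 25 is 592.
P(sum = 25) = 592/10000 = 37/625 ≈ 0.059.

0.059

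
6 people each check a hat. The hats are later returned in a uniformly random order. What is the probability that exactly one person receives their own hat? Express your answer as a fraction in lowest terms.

11/30

Choose which one is fixed: C(6,1) = 6 ways.
The remaining 5 must have no fixed point: D(5) = 44.
P = 6·44/720 = 11/30.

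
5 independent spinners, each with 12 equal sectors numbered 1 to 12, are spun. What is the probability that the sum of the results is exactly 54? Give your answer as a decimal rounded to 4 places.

0.0008

There are 12^5 = 248832 equally likely outcomes.
The number of ordered 5-tuples from {1,…,12} summing to 54 is 210.
P(sum = 54) = 210/248832 = 35/41472 ≈ 0.0008.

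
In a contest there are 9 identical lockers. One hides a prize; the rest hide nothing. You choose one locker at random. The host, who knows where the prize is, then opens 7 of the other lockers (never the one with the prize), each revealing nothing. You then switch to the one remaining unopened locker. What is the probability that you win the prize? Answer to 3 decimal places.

0.889

Your original locker holds the prize with probability 1/9, so the other 8 collectively hold it with probability 8/9.
The host can always find 7 empty lockers to open, so the reveals don't change that 8/9; it is now spread over the 1 remaining unopened locker.
P(win by switching) = (8/9) · (1/1) = 8/9 ≈ 0.889.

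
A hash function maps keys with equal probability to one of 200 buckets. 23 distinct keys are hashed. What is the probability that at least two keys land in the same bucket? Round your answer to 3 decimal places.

It's easier to compute the probability that all 23 are distinct.
P(all distinct) = 200/200 · 199/200 · ··· · 178/200 ≈ 0.268.
So the probability of at least one match is 1 − 0.268 = 0.732.

0.732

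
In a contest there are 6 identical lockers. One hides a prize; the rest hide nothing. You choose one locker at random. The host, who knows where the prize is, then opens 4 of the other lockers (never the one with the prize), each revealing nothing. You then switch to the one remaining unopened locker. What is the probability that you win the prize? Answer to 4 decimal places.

Your original locker holds the prize with probability 1/6, so the other 5 collectively hold it with probability 5/6.
The host can always find 4 empty lockers to open, so the reveals don't change that 5/6; it is now spread over the 1 remaining unopened locker.
P(win by switching) = (5/6) · (1/1) = 5/6 ≈ 0.8333.

0.8333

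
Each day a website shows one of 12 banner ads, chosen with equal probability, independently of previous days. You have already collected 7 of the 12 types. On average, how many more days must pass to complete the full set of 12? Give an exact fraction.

137/5

Starting from 7 distinct types, each trial gives a new one with probability (12−i)/12 when i types are held, so the wait for the next new type is 12/(12−i).
E = 12/5 + 12/4 + 12/3 + 12/2 + 12/1 = 137/5.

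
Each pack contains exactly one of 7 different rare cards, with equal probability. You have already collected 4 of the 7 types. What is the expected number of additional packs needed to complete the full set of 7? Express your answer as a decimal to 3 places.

Starting from 4 distinct types, each trial gives a new one with probability (7−i)/7 when i types are held, so the wait for the next new type is 7/(7−i).
E = 7/3 + 7/2 + 7/1 = 77/6 ≈ 12.833.

12.833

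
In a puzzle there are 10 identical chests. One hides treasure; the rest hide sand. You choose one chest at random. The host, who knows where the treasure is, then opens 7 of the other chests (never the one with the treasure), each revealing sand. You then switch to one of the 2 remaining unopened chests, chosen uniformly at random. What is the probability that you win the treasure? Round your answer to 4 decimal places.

Your original chest holds the treasure with probability 1/10, so the other 9 collectively hold it with probability 9/10.
The host can always find 7 empty chests to open, so the reveals don't change that 9/10; it is now spread over the 2 remaining unopened chests.
P(win by switching) = (9/10) · (1/2) = 9/20 ≈ 0.4500.

0.4500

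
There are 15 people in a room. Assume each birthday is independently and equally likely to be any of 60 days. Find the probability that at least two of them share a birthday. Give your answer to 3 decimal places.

It's easier to compute the probability that all 15 are distinct.
P(all distinct) = 60/60 · 59/60 · ··· · 46/60 ≈ 0.148.
So the probability of at least one match is 1 − 0.148 = 0.852.

0.852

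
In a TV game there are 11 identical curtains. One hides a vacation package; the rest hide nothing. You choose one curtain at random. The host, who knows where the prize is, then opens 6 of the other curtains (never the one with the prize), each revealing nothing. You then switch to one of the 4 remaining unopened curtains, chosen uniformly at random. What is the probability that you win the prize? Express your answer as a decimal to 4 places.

Your original curtain holds the prize with probability 1/11, so the other 10 collectively hold it with probability 10/11.
The host can always find 6 empty curtains to open, so the reveals don't change that 10/11; it is now spread over the 4 remaining unopened curtains.
P(win by switching) = (10/11) · (1/4) = 5/22 ≈ 0.2273.

0.2273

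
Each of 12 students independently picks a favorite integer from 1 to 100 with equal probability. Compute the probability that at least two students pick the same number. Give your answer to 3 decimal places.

It's easier to compute the probability that all 12 are distinct.
P(all distinct) = 100/100 · 99/100 · ··· · 89/100 ≈ 0.503.
So the probability of at least one match is 1 − 0.503 = 0.497.

0.497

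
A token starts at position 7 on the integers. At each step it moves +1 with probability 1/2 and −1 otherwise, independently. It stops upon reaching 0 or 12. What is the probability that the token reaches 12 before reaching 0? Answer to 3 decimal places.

With a fair step, P(i) = ½P(i−1) + ½P(i+1) with P(0)=0, P(12)=1 has the linear solution P(i) = i/12.
P(7) = 7/12 ≈ 0.583.

0.583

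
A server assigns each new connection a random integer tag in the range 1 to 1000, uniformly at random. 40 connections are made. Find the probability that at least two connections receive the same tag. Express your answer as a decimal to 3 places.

It's easier to compute the probability that all 40 are distinct.
P(all distinct) = 1000/1000 · 999/1000 · ··· · 961/1000 ≈ 0.454.
So the probability of at least one match is 1 − 0.454 = 0.546.

0.546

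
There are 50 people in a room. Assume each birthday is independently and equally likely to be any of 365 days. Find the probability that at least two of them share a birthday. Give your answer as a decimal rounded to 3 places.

It's easier to compute the probability that all 50 are distinct.
P(all distinct) = 365/365 · 364/365 · ··· · 316/365 ≈ 0.030.
So the probability of at least one match is 1 − 0.030 = 0.970.

0.970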